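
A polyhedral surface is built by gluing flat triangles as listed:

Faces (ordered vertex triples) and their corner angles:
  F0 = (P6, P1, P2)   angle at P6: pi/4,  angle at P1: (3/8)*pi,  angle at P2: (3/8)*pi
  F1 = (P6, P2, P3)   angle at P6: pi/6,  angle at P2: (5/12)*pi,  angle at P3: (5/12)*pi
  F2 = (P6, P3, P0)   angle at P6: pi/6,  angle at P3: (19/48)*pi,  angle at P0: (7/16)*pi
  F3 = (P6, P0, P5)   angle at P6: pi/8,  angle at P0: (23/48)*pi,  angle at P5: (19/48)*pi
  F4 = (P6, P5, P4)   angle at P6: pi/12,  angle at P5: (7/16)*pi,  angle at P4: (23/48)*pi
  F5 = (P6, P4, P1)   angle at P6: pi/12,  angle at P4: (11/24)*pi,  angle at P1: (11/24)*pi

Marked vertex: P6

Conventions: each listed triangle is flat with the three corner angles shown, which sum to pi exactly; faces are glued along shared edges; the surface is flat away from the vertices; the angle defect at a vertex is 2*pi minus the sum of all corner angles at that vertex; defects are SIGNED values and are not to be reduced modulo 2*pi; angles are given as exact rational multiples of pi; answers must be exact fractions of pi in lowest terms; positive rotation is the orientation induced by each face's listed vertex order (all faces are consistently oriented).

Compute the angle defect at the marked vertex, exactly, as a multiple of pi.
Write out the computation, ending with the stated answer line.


Sum of corner angles at P6: (7/8)*pi
defect = 2*pi - (7/8)*pi

Answer: defect(P6) = (9/8)*pi


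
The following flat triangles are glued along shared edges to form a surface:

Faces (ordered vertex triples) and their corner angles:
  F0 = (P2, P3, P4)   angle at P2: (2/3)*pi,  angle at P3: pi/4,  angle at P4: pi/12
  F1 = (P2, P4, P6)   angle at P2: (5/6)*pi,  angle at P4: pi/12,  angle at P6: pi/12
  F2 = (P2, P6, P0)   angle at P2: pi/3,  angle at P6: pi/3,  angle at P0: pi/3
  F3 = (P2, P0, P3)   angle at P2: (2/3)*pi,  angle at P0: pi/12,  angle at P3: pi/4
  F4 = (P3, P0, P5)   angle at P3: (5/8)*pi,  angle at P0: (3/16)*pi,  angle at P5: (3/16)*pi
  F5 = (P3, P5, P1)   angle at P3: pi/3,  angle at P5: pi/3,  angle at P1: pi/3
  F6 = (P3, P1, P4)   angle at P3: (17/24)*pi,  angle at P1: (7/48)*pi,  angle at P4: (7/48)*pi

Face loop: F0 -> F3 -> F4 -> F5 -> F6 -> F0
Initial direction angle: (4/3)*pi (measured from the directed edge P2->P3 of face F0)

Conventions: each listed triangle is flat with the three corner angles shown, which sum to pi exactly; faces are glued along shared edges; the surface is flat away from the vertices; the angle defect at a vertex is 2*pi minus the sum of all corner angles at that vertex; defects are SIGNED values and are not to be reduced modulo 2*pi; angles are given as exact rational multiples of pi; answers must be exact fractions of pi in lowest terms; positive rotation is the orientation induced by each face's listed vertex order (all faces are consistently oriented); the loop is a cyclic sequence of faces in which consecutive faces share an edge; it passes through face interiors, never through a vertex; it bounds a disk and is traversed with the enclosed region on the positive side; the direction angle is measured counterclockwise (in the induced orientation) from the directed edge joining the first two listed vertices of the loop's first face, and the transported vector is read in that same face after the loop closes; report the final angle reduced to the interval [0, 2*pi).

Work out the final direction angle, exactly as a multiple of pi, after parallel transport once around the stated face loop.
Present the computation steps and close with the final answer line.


enclosed vertex P3: corner angles sum to (13/6)*pi, defect = 2*pi - (13/6)*pi = -pi/6
the rotation equals the total enclosed defect, so the final angle is initial + defects (mod 2*pi)
final angle = (4/3)*pi - pi/6 = (7/6)*pi (mod 2*pi)

Answer: final direction angle = (7/6)*pi


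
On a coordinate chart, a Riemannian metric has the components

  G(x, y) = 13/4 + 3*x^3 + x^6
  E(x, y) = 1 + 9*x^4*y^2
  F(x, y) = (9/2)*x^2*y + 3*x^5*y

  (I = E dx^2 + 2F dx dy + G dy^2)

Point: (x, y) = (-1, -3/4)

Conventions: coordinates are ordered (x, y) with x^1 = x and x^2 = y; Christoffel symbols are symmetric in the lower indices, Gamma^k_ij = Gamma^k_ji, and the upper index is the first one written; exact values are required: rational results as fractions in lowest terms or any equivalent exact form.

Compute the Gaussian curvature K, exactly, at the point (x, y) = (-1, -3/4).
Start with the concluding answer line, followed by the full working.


Answer: K = -2304/10201

E = 97/16, F = -9/8, G = 5/4, EG - F^2 = 101/16 at the point
E_x = -81/4, E_y = -27/2, F_x = -9/2, F_y = 3/2, G_x = 3, G_y = 0
E_yy = 18, F_xy = 6, G_xx = 12
Using the Brioschi determinant formula for K from the metric derivatives:
M1 = [[-E_yy/2 + F_xy - G_xx/2, E_x/2, F_x - E_y/2], [F_y - G_x/2, E, F], [G_y/2, F, G]] = [[-9, -81/8, 9/4], [0, 97/16, -9/8], [0, -9/8, 5/4]]; det M1 = -909/16
M2 = [[0, E_y/2, G_x/2], [E_y/2, E, F], [G_x/2, F, G]] = [[0, -27/4, 3/2], [-27/4, 97/16, -9/8], [3/2, -9/8, 5/4]]; det M2 = -765/16
det M1 - det M2 = -9; K = -9 / (101/16)^2 = -2304/10201


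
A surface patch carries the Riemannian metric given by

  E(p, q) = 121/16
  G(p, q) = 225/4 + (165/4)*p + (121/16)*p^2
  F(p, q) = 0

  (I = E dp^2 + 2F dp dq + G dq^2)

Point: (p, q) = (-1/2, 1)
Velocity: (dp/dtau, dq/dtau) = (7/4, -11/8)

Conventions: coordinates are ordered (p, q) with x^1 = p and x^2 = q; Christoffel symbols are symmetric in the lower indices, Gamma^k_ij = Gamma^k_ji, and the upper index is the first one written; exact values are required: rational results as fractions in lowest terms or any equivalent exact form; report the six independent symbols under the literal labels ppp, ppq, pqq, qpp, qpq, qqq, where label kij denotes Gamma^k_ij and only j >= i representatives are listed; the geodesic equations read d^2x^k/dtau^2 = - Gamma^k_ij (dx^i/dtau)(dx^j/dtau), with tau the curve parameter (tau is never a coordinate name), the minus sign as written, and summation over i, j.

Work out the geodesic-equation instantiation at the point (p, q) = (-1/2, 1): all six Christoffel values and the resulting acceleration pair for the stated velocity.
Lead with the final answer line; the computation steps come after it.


Answer: Gamma_ppp = 0, Gamma_ppq = 0, Gamma_pqq = -49/22, Gamma_qpp = 0, Gamma_qpq = 22/49, Gamma_qqq = 0; accelerations (d^2p/dtau^2, d^2q/dtau^2) = (539/128, 121/56)

E = 121/16, F = 0, G = 2401/64 at the point
E_p = 0, E_q = 0, F_p = 0, F_q = 0, G_p = 539/16, G_q = 0
EG - F^2 = 290521/1024;  g^inv = (1024/290521) * [[2401/64, 0], [0, 121/16]]
first-kind symbols [ij,l] = (1/2)(d_i g_jl + d_j g_il - d_l g_ij): [pp,p] = E_p/2 = 0, [pp,q] = F_p - E_q/2 = 0, [pq,p] = E_q/2 = 0, [pq,q] = G_p/2 = 539/32, [qq,p] = F_q - G_p/2 = -539/32, [qq,q] = G_q/2 = 0
Gamma^p_ij = (G*[ij,p] - F*[ij,q])/(EG - F^2), Gamma^q_ij = (E*[ij,q] - F*[ij,p])/(EG - F^2)
Gamma_ppp = 0, Gamma_ppq = 0, Gamma_pqq = -49/22, Gamma_qpp = 0, Gamma_qpq = 22/49, Gamma_qqq = 0
d^2p/dtau^2 = -(Gamma_ppp*(7/4)^2 + 2*Gamma_ppq*(7/4)*(-11/8) + Gamma_pqq*(-11/8)^2) = 539/128
d^2q/dtau^2 = -(Gamma_qpp*(7/4)^2 + 2*Gamma_qpq*(7/4)*(-11/8) + Gamma_qqq*(-11/8)^2) = 121/56


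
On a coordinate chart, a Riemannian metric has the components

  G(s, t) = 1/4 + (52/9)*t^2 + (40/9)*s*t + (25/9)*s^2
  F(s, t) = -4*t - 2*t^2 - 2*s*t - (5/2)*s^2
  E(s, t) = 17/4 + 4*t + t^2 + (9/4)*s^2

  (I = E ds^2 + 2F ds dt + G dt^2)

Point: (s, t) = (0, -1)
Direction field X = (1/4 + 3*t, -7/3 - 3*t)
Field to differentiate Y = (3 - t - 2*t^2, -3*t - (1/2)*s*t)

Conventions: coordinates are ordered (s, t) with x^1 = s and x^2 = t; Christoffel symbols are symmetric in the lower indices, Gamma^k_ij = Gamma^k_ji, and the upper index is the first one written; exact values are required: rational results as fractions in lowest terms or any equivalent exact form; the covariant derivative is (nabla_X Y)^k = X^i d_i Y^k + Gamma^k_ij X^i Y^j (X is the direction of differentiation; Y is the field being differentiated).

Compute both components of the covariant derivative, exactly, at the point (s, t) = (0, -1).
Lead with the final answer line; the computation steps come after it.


Answer: (nabla_X Y)^s = -5783/4581, (nabla_X Y)^t = -31421/12216

E = 5/4, F = 2, G = 217/36 at the point
E_s = 0, E_t = 2, F_s = 2, F_t = 0, G_s = -40/9, G_t = -104/9
EG - F^2 = 509/144;  g^inv = (144/509) * [[217/36, -2], [-2, 5/4]]
first-kind symbols [ij,l] = (1/2)(d_i g_jl + d_j g_il - d_l g_ij): [ss,s] = E_s/2 = 0, [ss,t] = F_s - E_t/2 = 1, [st,s] = E_t/2 = 1, [st,t] = G_s/2 = -20/9, [tt,s] = F_t - G_s/2 = 20/9, [tt,t] = G_t/2 = -52/9
Gamma^s_ij = (G*[ij,s] - F*[ij,t])/(EG - F^2), Gamma^t_ij = (E*[ij,t] - F*[ij,s])/(EG - F^2)
Gamma_sss = -288/509, Gamma_sst = 1508/509, Gamma_stt = 32336/4581, Gamma_tss = 180/509, Gamma_tst = -688/509, Gamma_ttt = -1680/509
X = (-11/4, 2/3), Y = (2, 3) at the point


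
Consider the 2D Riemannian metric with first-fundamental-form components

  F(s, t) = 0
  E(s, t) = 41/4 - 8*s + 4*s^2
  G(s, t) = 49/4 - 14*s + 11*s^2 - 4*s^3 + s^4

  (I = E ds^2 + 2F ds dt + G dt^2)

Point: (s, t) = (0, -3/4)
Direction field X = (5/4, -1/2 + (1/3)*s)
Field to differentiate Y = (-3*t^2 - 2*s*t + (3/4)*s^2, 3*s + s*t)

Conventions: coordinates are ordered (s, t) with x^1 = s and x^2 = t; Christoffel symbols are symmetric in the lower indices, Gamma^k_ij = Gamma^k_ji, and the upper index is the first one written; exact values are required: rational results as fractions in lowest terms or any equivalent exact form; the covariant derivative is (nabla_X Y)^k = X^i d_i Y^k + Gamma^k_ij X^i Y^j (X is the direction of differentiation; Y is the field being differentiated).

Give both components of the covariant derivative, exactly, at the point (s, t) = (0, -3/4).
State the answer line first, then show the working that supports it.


Answer: (nabla_X Y)^s = 147/328, (nabla_X Y)^t = 261/112

E = 41/4, F = 0, G = 49/4 at the point
E_s = -8, E_t = 0, F_s = 0, F_t = 0, G_s = -14, G_t = 0
EG - F^2 = 2009/16;  g^inv = (16/2009) * [[49/4, 0], [0, 41/4]]
first-kind symbols [ij,l] = (1/2)(d_i g_jl + d_j g_il - d_l g_ij): [ss,s] = E_s/2 = -4, [ss,t] = F_s - E_t/2 = 0, [st,s] = E_t/2 = 0, [st,t] = G_s/2 = -7, [tt,s] = F_t - G_s/2 = 7, [tt,t] = G_t/2 = 0
Gamma^s_ij = (G*[ij,s] - F*[ij,t])/(EG - F^2), Gamma^t_ij = (E*[ij,t] - F*[ij,s])/(EG - F^2)
Gamma_sss = -16/41, Gamma_sst = 0, Gamma_stt = 28/41, Gamma_tss = 0, Gamma_tst = -4/7, Gamma_ttt = 0
X = (5/4, -1/2), Y = (-27/16, 0) at the point


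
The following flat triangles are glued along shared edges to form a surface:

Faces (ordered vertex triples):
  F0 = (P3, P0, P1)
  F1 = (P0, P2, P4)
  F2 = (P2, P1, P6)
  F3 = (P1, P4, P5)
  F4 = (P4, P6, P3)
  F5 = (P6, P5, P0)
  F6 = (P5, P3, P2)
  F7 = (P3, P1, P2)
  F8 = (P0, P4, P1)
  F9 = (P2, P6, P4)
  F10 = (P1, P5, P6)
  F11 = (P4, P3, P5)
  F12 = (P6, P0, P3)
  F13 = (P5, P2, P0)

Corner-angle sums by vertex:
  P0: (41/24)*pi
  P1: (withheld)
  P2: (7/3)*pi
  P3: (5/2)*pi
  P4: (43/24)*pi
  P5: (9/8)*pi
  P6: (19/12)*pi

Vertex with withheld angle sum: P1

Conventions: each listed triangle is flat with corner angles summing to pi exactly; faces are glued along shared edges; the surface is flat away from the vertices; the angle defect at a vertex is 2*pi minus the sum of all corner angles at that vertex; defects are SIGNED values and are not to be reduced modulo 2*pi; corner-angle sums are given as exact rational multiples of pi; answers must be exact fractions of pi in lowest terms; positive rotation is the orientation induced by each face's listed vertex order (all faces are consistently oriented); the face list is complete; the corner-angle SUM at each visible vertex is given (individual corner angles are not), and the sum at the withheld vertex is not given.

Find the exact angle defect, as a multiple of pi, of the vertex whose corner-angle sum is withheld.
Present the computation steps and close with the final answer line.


V = 7, E = 21, F = 14; chi = V - E + F = 0
Gauss-Bonnet: total defect = 2*pi*chi = 0; visible defects sum to (23/24)*pi

Answer: defect(P1) = (-23/24)*pi


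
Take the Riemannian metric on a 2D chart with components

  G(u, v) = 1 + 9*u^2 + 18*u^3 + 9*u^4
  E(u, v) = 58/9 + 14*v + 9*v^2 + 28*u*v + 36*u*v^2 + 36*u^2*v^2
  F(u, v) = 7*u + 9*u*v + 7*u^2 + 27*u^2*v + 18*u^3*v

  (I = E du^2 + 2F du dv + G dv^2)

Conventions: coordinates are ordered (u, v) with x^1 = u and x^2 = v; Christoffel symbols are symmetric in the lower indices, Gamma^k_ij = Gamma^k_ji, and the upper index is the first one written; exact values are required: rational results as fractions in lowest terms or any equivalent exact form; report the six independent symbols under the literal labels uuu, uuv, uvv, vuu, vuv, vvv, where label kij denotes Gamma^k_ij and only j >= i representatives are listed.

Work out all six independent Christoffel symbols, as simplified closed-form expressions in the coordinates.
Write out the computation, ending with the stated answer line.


E = 58/9 + 14*v + 9*v^2 + 28*u*v + 36*u*v^2 + 36*u^2*v^2; F = 7*u + 9*u*v + 7*u^2 + 27*u^2*v + 18*u^3*v; G = 1 + 9*u^2 + 18*u^3 + 9*u^4
Gamma^k_ij = (1/2) g^{kl} (d_i g_jl + d_j g_il - d_l g_ij), with g^inv = (1/(EG-F^2)) [[G, -F], [-F, E]]
first partials: E_u = 28*v + 36*v^2 + 72*u*v^2, E_v = 14 + 18*v + 28*u + 72*u*v + 72*u^2*v, F_u = 7 + 9*v + 14*u + 54*u*v + 54*u^2*v, F_v = 9*u + 27*u^2 + 18*u^3, G_u = 18*u + 54*u^2 + 36*u^3, G_v = 0
D = EG - F^2 = 58/9 + 14*v + 9*v^2 + 28*u*v + 9*u^2 + 36*u*v^2 + 18*u^3 + 36*u^2*v^2 + 9*u^4
expanded: Gamma^u_uu = (G E_u - 2F F_u + F E_v)/(2D), Gamma^u_uv = (G E_v - F G_u)/(2D), Gamma^u_vv = (2G F_v - G G_u - F G_v)/(2D), Gamma^v_uu = (2E F_u - E E_v - F E_u)/(2D), Gamma^v_uv = (E G_u - F E_v)/(2D), Gamma^v_vv = (E G_v - 2F F_v + F G_u)/(2D); substitute and cancel common factors

Answer: Gamma_uuu = (324*u*v^2 + 162*v^2 + 126*v)/(81*u^4 + 162*u^3 + 324*u^2*v^2 + 81*u^2 + 324*u*v^2 + 252*u*v + 81*v^2 + 126*v + 58), Gamma_uuv = (324*u^2*v + 324*u*v + 126*u + 81*v + 63)/(81*u^4 + 162*u^3 + 324*u^2*v^2 + 81*u^2 + 324*u*v^2 + 252*u*v + 81*v^2 + 126*v + 58), Gamma_uvv = 0, Gamma_vuu = (162*u^2*v + 162*u*v)/(81*u^4 + 162*u^3 + 324*u^2*v^2 + 81*u^2 + 324*u*v^2 + 252*u*v + 81*v^2 + 126*v + 58), Gamma_vuv = (162*u^3 + 243*u^2 + 81*u)/(81*u^4 + 162*u^3 + 324*u^2*v^2 + 81*u^2 + 324*u*v^2 + 252*u*v + 81*v^2 + 126*v + 58), Gamma_vvv = 0


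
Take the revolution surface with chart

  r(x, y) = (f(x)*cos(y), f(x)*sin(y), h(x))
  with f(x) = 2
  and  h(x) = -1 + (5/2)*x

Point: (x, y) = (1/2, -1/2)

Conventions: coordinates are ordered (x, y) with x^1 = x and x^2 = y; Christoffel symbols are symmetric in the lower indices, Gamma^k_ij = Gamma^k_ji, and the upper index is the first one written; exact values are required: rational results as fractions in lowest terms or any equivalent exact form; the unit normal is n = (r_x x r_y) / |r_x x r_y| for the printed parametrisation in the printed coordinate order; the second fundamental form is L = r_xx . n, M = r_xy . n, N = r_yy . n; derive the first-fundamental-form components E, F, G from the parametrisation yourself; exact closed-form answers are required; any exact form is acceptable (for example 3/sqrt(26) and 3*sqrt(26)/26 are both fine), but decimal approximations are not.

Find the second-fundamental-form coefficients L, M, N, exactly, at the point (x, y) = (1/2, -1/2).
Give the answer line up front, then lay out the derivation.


Answer: L = 0, M = 0, N = 2

f = 2, f' = 0, f'' = 0, h' = 5/2, h'' = 0
E = 25/4, F = 0, G = 4; answer radicand W^2 = 25/4
unnormalised second-form numerators: l = 0, m = 0, n = 5; L = l/sqrt(25/4), and similarly M = m/sqrt(W^2), N = n/sqrt(W^2)


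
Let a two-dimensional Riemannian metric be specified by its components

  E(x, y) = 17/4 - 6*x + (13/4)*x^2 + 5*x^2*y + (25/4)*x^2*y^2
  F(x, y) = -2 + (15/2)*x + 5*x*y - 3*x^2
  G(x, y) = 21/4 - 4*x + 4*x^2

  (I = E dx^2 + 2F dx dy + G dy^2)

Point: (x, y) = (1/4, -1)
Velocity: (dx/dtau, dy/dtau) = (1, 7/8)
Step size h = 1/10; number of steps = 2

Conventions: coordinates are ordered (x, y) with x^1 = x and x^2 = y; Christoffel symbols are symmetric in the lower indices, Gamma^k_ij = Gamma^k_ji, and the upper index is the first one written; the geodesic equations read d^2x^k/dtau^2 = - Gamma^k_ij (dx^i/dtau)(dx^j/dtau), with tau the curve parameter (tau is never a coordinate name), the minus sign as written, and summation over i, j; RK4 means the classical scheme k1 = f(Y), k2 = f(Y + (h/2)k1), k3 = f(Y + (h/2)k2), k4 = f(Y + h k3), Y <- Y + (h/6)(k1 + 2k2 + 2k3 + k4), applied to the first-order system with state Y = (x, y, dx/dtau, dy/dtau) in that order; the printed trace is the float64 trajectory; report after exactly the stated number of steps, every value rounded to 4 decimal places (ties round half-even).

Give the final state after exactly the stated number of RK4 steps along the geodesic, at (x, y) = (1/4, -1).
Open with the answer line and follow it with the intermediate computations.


Answer: x = 0.4552, y = -0.8232, dx/dtau = 1.0498, dy/dtau = 0.8799

f(Y) = (dx/dtau, dy/dtau, -Gamma^x_ij Y'^i Y'^j, -Gamma^y_ij Y'^i Y'^j) with the Gammas evaluated at the stage position; h = 0.100000; intermediate values shown to 6 dp
step 0: x = 0.2500, y = -1.0000, dx/dtau = 1.0000, dy/dtau = 0.8750
step 1:
  k1: at (x, y) = (0.250000, -1.000000), (dx/dtau, dy/dtau) = (1.000000, 0.875000); Gamma_xxx = -0.581182, Gamma_xxy = -0.233694, Gamma_xyy = 0.904081, Gamma_yxx = 0.072506, Gamma_yxy = -0.303366, Gamma_yyy = 0.313917; k1 = (1.000000, 0.875000, 0.297960, 0.218042)
  k2: at (x, y) = (0.300000, -0.956250), (dx/dtau, dy/dtau) = (1.014898, 0.885902); Gamma_xxx = -0.570396, Gamma_xxy = -0.245737, Gamma_xyy = 0.980013, Gamma_yxx = 0.091173, Gamma_yxy = -0.262448, Gamma_yyy = 0.323199; k2 = (1.014898, 0.885902, 0.260266, 0.124370)
  k3: at (x, y) = (0.300745, -0.955705), (dx/dtau, dy/dtau) = (1.013013, 0.881219); Gamma_xxx = -0.570260, Gamma_xxy = -0.245983, Gamma_xyy = 0.981200, Gamma_yxx = 0.091324, Gamma_yxy = -0.261840, Gamma_yyy = 0.323343; k3 = (1.013013, 0.881219, 0.262422, 0.122675)
  k4: at (x, y) = (0.351301, -0.911878), (dx/dtau, dy/dtau) = (1.026242, 0.887267); Gamma_xxx = -0.568324, Gamma_xxy = -0.261629, Gamma_xyy = 1.064023, Gamma_yxx = 0.107796, Gamma_yxy = -0.217738, Gamma_yyy = 0.327954; k4 = (1.026242, 0.887267, 0.237352, 0.024816)
  Y <- Y + (h/6)(k1 + 2k2 + 2k3 + k4): x = 0.3514, y = -0.9117, dx/dtau = 1.0263, dy/dtau = 0.8873
step 2:
  k1: at (x, y) = (0.351368, -0.911725), (dx/dtau, dy/dtau) = (1.026345, 0.887282); Gamma_xxx = -0.568383, Gamma_xxy = -0.261605, Gamma_xyy = 1.064123, Gamma_yxx = 0.107914, Gamma_yxy = -0.217654, Gamma_yyy = 0.327911; k1 = (1.026345, 0.887282, 0.237438, 0.024587)
  k2: at (x, y) = (0.402685, -0.867361), (dx/dtau, dy/dtau) = (1.038217, 0.888512); Gamma_xxx = -0.577227, Gamma_xxy = -0.281034, Gamma_xyy = 1.156730, Gamma_yxx = 0.121445, Gamma_yxy = -0.170263, Gamma_yyy = 0.327145; k2 = (1.038217, 0.888512, 0.227496, -0.075046)
  k3: at (x, y) = (0.403279, -0.867299), (dx/dtau, dy/dtau) = (1.037720, 0.883530); Gamma_xxx = -0.577031, Gamma_xxy = -0.281553, Gamma_xyy = 1.157912, Gamma_yxx = 0.121142, Gamma_yxy = -0.169837, Gamma_yyy = 0.327362; k3 = (1.037720, 0.883530, 0.233774, -0.074568)
  k4: at (x, y) = (0.455140, -0.823372), (dx/dtau, dy/dtau) = (1.049722, 0.879826); Gamma_xxx = -0.597724, Gamma_xxy = -0.305640, Gamma_xyy = 1.263873, Gamma_yxx = 0.130086, Gamma_yxy = -0.119782, Gamma_yyy = 0.321056; k4 = (1.049722, 0.879826, 0.244849, -0.170616)
  Y <- Y + (h/6)(k1 + 2k2 + 2k3 + k4): x = 0.4552, y = -0.8232, dx/dtau = 1.0498, dy/dtau = 0.8799


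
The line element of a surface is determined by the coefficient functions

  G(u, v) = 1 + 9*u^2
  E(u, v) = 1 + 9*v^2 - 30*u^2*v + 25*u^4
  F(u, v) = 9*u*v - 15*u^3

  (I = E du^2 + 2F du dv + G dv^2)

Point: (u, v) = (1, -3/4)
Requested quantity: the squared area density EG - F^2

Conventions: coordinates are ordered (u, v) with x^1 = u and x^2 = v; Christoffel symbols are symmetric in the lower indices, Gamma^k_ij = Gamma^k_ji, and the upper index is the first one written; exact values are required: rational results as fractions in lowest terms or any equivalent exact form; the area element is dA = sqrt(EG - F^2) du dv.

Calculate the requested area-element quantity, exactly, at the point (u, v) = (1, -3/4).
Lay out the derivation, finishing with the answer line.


E = 857/16, F = -87/4, G = 10; EG - F^2 = 1001/16

Answer: EG - F^2 = 1001/16


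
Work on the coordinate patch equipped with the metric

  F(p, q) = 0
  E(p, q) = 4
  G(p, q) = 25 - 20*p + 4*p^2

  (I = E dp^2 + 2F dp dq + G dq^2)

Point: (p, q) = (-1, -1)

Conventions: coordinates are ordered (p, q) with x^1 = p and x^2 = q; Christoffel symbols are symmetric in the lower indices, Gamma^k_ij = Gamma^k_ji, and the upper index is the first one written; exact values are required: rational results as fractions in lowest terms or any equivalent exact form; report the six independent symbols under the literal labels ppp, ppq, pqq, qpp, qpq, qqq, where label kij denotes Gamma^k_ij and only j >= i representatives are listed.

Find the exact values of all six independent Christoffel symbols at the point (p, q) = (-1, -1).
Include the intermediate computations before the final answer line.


E = 4, F = 0, G = 49 at the point
E_p = 0, E_q = 0, F_p = 0, F_q = 0, G_p = -28, G_q = 0
EG - F^2 = 196;  g^inv = (1/196) * [[49, 0], [0, 4]]
first-kind symbols [ij,l] = (1/2)(d_i g_jl + d_j g_il - d_l g_ij): [pp,p] = E_p/2 = 0, [pp,q] = F_p - E_q/2 = 0, [pq,p] = E_q/2 = 0, [pq,q] = G_p/2 = -14, [qq,p] = F_q - G_p/2 = 14, [qq,q] = G_q/2 = 0
Gamma^p_ij = (G*[ij,p] - F*[ij,q])/(EG - F^2), Gamma^q_ij = (E*[ij,q] - F*[ij,p])/(EG - F^2)

Answer: Gamma_ppp = 0, Gamma_ppq = 0, Gamma_pqq = 7/2, Gamma_qpp = 0, Gamma_qpq = -2/7, Gamma_qqq = 0


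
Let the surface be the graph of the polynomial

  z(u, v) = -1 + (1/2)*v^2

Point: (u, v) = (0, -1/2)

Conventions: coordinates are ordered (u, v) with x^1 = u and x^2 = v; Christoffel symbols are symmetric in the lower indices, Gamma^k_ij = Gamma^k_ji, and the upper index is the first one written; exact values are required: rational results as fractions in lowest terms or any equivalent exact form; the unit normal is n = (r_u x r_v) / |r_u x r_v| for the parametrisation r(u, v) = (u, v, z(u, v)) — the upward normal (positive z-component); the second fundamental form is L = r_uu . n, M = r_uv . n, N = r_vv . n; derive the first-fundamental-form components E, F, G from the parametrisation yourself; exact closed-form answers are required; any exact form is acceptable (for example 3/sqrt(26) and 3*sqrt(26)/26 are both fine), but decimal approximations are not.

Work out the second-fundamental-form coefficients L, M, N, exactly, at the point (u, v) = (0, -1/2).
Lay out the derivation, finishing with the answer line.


z_u = 0, z_v = -1/2, z_uu = 0, z_uv = 0, z_vv = 1
E = 1, F = 0, G = 5/4; answer radicand W^2 = 5/4
unnormalised second-form numerators: l = 0, m = 0, n = 1; L = l/sqrt(5/4), and similarly M = m/sqrt(W^2), N = n/sqrt(W^2)

Answer: L = 0, M = 0, N = 2*sqrt(5)/5


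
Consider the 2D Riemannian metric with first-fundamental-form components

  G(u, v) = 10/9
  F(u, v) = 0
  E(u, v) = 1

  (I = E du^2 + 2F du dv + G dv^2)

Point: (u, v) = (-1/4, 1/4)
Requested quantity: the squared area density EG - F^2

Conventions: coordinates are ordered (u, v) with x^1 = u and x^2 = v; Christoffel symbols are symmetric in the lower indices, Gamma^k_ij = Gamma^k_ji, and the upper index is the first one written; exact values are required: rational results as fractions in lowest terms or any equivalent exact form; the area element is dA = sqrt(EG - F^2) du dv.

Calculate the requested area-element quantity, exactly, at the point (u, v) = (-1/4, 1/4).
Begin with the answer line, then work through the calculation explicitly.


Answer: EG - F^2 = 10/9

E = 1, F = 0, G = 10/9; EG - F^2 = 10/9


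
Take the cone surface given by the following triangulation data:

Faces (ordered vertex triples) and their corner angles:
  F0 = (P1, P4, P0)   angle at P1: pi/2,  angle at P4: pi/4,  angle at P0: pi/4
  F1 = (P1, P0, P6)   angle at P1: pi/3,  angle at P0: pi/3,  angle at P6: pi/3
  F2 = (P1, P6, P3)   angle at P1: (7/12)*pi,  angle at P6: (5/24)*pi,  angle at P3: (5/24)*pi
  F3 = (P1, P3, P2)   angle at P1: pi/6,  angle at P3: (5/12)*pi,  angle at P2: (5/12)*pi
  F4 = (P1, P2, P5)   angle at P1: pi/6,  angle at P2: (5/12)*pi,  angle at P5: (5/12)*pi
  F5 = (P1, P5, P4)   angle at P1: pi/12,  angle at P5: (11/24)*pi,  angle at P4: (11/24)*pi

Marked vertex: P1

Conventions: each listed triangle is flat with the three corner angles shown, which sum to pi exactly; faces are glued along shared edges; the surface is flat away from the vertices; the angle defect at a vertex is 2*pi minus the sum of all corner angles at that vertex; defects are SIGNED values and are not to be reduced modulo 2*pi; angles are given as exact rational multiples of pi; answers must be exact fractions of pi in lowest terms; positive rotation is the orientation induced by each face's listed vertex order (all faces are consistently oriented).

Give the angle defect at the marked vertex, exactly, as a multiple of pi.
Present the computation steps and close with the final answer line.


Sum of corner angles at P1: (11/6)*pi
defect = 2*pi - (11/6)*pi

Answer: defect(P1) = pi/6


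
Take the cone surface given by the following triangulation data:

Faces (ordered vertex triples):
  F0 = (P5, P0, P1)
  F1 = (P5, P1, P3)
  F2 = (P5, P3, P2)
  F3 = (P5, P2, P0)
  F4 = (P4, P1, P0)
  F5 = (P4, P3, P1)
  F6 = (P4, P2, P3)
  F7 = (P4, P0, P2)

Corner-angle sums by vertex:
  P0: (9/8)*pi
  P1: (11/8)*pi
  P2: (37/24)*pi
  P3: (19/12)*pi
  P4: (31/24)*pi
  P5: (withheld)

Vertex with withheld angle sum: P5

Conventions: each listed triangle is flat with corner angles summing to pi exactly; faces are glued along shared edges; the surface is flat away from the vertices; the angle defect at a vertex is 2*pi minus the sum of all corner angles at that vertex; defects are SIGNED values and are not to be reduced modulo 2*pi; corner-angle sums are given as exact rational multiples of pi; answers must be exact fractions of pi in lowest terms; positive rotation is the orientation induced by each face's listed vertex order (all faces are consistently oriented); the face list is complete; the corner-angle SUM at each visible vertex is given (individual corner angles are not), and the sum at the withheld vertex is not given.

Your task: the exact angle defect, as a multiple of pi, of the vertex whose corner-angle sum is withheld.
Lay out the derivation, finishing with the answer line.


V = 6, E = 12, F = 8; chi = V - E + F = 2
Gauss-Bonnet: total defect = 2*pi*chi = 4*pi; visible defects sum to (37/12)*pi

Answer: defect(P5) = (11/12)*pi


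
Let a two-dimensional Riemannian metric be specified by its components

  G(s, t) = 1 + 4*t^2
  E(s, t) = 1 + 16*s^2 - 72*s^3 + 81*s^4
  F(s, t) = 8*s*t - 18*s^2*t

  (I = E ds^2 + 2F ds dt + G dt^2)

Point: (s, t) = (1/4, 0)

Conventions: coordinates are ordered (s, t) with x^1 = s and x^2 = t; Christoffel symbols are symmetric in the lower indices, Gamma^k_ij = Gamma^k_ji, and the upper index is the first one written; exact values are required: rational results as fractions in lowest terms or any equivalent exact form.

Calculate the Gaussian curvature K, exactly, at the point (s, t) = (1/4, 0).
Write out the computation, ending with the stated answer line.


E = 305/256, F = 0, G = 1, EG - F^2 = 305/256 at the point
E_s = -7/16, E_t = 0, F_s = 0, F_t = 7/8, G_s = 0, G_t = 0
E_tt = 0, F_st = -1, G_ss = 0
Apply the Brioschi formula K = (det M1 - det M2)/(EG - F^2)^2 over the derivative matrices of E, F, G.
M1 = [[-E_tt/2 + F_st - G_ss/2, E_s/2, F_s - E_t/2], [F_t - G_s/2, E, F], [G_t/2, F, G]] = [[-1, -7/32, 0], [7/8, 305/256, 0], [0, 0, 1]]; det M1 = -1
M2 = [[0, E_t/2, G_s/2], [E_t/2, E, F], [G_s/2, F, G]] = [[0, 0, 0], [0, 305/256, 0], [0, 0, 1]]; det M2 = 0
det M1 - det M2 = -1; K = -1 / (305/256)^2 = -65536/93025

Answer: K = -65536/93025


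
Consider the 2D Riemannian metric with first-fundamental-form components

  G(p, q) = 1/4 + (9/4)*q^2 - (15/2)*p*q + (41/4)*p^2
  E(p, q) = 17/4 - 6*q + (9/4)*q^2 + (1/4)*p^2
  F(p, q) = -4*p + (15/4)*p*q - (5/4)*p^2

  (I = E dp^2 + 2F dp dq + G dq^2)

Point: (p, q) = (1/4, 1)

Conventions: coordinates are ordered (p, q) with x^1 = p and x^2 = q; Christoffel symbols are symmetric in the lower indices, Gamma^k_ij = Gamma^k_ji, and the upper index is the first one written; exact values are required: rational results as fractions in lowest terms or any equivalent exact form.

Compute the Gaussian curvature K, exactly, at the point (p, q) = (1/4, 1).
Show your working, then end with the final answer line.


E = 33/64, F = -9/64, G = 81/64, EG - F^2 = 81/128 at the point
E_p = 1/8, E_q = -3/2, F_p = -7/8, F_q = 15/16, G_p = -19/8, G_q = 21/8
E_qq = 9/2, F_pq = 15/4, G_pp = 41/2
Apply the Brioschi formula K = (det M1 - det M2)/(EG - F^2)^2 over the derivative matrices of E, F, G.
M1 = [[-E_qq/2 + F_pq - G_pp/2, E_p/2, F_p - E_q/2], [F_q - G_p/2, E, F], [G_q/2, F, G]] = [[-35/4, 1/16, -1/8], [17/8, 33/64, -9/64], [21/16, -9/64, 81/64]]; det M1 = -91665/16384
M2 = [[0, E_q/2, G_p/2], [E_q/2, E, F], [G_p/2, F, G]] = [[0, -3/4, -19/16], [-3/4, 33/64, -9/64], [-19/16, -9/64, 81/64]]; det M2 = -27681/16384
det M1 - det M2 = -3999/1024; K = -3999/1024 / (81/128)^2 = -21328/2187

Answer: K = -21328/2187


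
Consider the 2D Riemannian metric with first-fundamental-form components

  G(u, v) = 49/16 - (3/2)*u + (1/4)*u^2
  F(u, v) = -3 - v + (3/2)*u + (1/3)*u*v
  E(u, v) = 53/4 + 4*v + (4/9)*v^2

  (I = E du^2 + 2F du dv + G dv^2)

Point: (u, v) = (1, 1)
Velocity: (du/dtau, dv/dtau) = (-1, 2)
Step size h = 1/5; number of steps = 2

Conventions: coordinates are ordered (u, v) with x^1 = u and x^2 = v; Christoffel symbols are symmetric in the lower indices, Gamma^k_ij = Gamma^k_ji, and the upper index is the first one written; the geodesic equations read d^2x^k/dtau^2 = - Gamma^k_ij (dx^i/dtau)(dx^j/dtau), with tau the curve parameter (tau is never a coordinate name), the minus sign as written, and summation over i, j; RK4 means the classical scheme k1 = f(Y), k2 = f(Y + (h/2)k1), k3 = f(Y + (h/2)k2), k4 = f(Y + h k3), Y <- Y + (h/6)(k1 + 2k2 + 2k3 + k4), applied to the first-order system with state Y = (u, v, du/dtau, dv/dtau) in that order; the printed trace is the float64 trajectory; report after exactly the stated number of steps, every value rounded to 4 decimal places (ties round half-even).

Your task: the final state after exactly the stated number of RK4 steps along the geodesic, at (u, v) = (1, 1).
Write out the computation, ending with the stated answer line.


f(Y) = (du/dtau, dv/dtau, -Gamma^u_ij Y'^i Y'^j, -Gamma^v_ij Y'^i Y'^j) with the Gammas evaluated at the stage position; h = 0.200000; intermediate values shown to 6 dp
step 0: u = 1.0000, v = 1.0000, du/dtau = -1.0000, dv/dtau = 2.0000
step 1:
  k1: at (u, v) = (1.000000, 1.000000), (du/dtau, dv/dtau) = (-1.000000, 2.000000); Gamma_uuu = -0.048365, Gamma_uuv = 0.122265, Gamma_uvv = -0.011034, Gamma_vuu = -0.394980, Gamma_vuv = -0.129706, Gamma_vvv = -0.013190; k1 = (-1.000000, 2.000000, 0.581563, -0.071082)
  k2: at (u, v) = (0.900000, 1.200000), (du/dtau, dv/dtau) = (-0.941844, 1.992892); Gamma_uuu = -0.053293, Gamma_uuv = 0.119768, Gamma_uvv = -0.011325, Gamma_vuu = -0.400017, Gamma_vuv = -0.118422, Gamma_vvv = -0.014726; k2 = (-0.941844, 1.992892, 0.541861, -0.031226)
  k3: at (u, v) = (0.905816, 1.199289), (du/dtau, dv/dtau) = (-0.945814, 1.996877); Gamma_uuu = -0.053153, Gamma_uuv = 0.119809, Gamma_uvv = -0.011282, Gamma_vuu = -0.400750, Gamma_vuv = -0.118709, Gamma_vvv = -0.014648; k3 = (-0.945814, 1.996877, 0.545097, -0.031501)
  k4: at (u, v) = (0.810837, 1.399375), (du/dtau, dv/dtau) = (-0.890981, 1.993700); Gamma_uuu = -0.057858, Gamma_uuv = 0.117587, Gamma_uvv = -0.011543, Gamma_vuu = -0.406728, Gamma_vuv = -0.108162, Gamma_vvv = -0.016103; k4 = (-0.890981, 1.993700, 0.509561, 0.002619)
  Y <- Y + (h/6)(k1 + 2k2 + 2k3 + k4): u = 0.8111, v = 1.3991, du/dtau = -0.8912, dv/dtau = 1.9935
step 2:
  k1: at (u, v) = (0.811123, 1.399108), (du/dtau, dv/dtau) = (-0.891165, 1.993536); Gamma_uuu = -0.057848, Gamma_uuv = 0.117591, Gamma_uvv = -0.011541, Gamma_vuu = -0.406742, Gamma_vuv = -0.108182, Gamma_vvv = -0.016099; k1 = (-0.891165, 1.993536, 0.509624, 0.002615)
  k2: at (u, v) = (0.722007, 1.598462), (du/dtau, dv/dtau) = (-0.840203, 1.993798); Gamma_uuu = -0.062323, Gamma_uuv = 0.115618, Gamma_uvv = -0.011766, Gamma_vuu = -0.413650, Gamma_vuv = -0.098363, Gamma_vvv = -0.017460; k2 = (-0.840203, 1.993798, 0.478135, 0.031866)
  k3: at (u, v) = (0.727103, 1.598488), (du/dtau, dv/dtau) = (-0.843352, 1.996723); Gamma_uuu = -0.062219, Gamma_uuv = 0.115636, Gamma_uvv = -0.011727, Gamma_vuu = -0.414331, Gamma_vuv = -0.098570, Gamma_vvv = -0.017392; k3 = (-0.843352, 1.996723, 0.480453, 0.032055)
  k4: at (u, v) = (0.642453, 1.798452), (du/dtau, dv/dtau) = (-0.795075, 1.999947); Gamma_uuu = -0.066537, Gamma_uuv = 0.113854, Gamma_uvv = -0.011923, Gamma_vuu = -0.422049, Gamma_vuv = -0.089297, Gamma_vvv = -0.018679; k4 = (-0.795075, 1.999947, 0.451830, 0.057522)
  Y <- Y + (h/6)(k1 + 2k2 + 2k3 + k4): u = 0.6427, v = 1.7983, du/dtau = -0.7952, dv/dtau = 1.9998

Answer: u = 0.6427, v = 1.7983, du/dtau = -0.7952, dv/dtau = 1.9998


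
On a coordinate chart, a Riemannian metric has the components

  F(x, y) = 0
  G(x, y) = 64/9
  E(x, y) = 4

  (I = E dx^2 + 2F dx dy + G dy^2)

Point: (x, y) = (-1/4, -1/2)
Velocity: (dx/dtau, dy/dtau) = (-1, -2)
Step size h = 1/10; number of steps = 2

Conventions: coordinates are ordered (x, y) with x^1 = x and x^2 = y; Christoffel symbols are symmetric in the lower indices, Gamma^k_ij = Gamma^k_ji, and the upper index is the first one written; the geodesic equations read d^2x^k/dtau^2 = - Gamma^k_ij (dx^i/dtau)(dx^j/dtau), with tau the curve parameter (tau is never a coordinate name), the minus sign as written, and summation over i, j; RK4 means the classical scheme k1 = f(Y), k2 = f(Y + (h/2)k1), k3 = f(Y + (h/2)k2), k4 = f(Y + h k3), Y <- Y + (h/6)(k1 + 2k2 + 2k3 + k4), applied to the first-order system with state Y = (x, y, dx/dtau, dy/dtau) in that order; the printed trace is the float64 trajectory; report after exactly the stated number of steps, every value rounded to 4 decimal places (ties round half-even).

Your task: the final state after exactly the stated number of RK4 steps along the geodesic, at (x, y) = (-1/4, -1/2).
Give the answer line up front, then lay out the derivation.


Answer: x = -0.4500, y = -0.9000, dx/dtau = -1.0000, dy/dtau = -2.0000

f(Y) = (dx/dtau, dy/dtau, -Gamma^x_ij Y'^i Y'^j, -Gamma^y_ij Y'^i Y'^j) with the Gammas evaluated at the stage position; h = 0.100000; intermediate values shown to 6 dp
step 0: x = -0.2500, y = -0.5000, dx/dtau = -1.0000, dy/dtau = -2.0000
step 1:
  k1: at (x, y) = (-0.250000, -0.500000), (dx/dtau, dy/dtau) = (-1.000000, -2.000000); Gamma_xxx = 0.000000, Gamma_xxy = 0.000000, Gamma_xyy = 0.000000, Gamma_yxx = 0.000000, Gamma_yxy = 0.000000, Gamma_yyy = 0.000000; k1 = (-1.000000, -2.000000, 0.000000, 0.000000)
  k2: at (x, y) = (-0.300000, -0.600000), (dx/dtau, dy/dtau) = (-1.000000, -2.000000); Gamma_xxx = 0.000000, Gamma_xxy = 0.000000, Gamma_xyy = 0.000000, Gamma_yxx = 0.000000, Gamma_yxy = 0.000000, Gamma_yyy = 0.000000; k2 = (-1.000000, -2.000000, 0.000000, 0.000000)
  k3: at (x, y) = (-0.300000, -0.600000), (dx/dtau, dy/dtau) = (-1.000000, -2.000000); Gamma_xxx = 0.000000, Gamma_xxy = 0.000000, Gamma_xyy = 0.000000, Gamma_yxx = 0.000000, Gamma_yxy = 0.000000, Gamma_yyy = 0.000000; k3 = (-1.000000, -2.000000, 0.000000, 0.000000)
  k4: at (x, y) = (-0.350000, -0.700000), (dx/dtau, dy/dtau) = (-1.000000, -2.000000); Gamma_xxx = 0.000000, Gamma_xxy = 0.000000, Gamma_xyy = 0.000000, Gamma_yxx = 0.000000, Gamma_yxy = 0.000000, Gamma_yyy = 0.000000; k4 = (-1.000000, -2.000000, 0.000000, 0.000000)
  Y <- Y + (h/6)(k1 + 2k2 + 2k3 + k4): x = -0.3500, y = -0.7000, dx/dtau = -1.0000, dy/dtau = -2.0000
step 2:
  k1: at (x, y) = (-0.350000, -0.700000), (dx/dtau, dy/dtau) = (-1.000000, -2.000000); Gamma_xxx = 0.000000, Gamma_xxy = 0.000000, Gamma_xyy = 0.000000, Gamma_yxx = 0.000000, Gamma_yxy = 0.000000, Gamma_yyy = 0.000000; k1 = (-1.000000, -2.000000, 0.000000, 0.000000)
  k2: at (x, y) = (-0.400000, -0.800000), (dx/dtau, dy/dtau) = (-1.000000, -2.000000); Gamma_xxx = 0.000000, Gamma_xxy = 0.000000, Gamma_xyy = 0.000000, Gamma_yxx = 0.000000, Gamma_yxy = 0.000000, Gamma_yyy = 0.000000; k2 = (-1.000000, -2.000000, 0.000000, 0.000000)
  k3: at (x, y) = (-0.400000, -0.800000), (dx/dtau, dy/dtau) = (-1.000000, -2.000000); Gamma_xxx = 0.000000, Gamma_xxy = 0.000000, Gamma_xyy = 0.000000, Gamma_yxx = 0.000000, Gamma_yxy = 0.000000, Gamma_yyy = 0.000000; k3 = (-1.000000, -2.000000, 0.000000, 0.000000)
  k4: at (x, y) = (-0.450000, -0.900000), (dx/dtau, dy/dtau) = (-1.000000, -2.000000); Gamma_xxx = 0.000000, Gamma_xxy = 0.000000, Gamma_xyy = 0.000000, Gamma_yxx = 0.000000, Gamma_yxy = 0.000000, Gamma_yyy = 0.000000; k4 = (-1.000000, -2.000000, 0.000000, 0.000000)
  Y <- Y + (h/6)(k1 + 2k2 + 2k3 + k4): x = -0.4500, y = -0.9000, dx/dtau = -1.0000, dy/dtau = -2.0000


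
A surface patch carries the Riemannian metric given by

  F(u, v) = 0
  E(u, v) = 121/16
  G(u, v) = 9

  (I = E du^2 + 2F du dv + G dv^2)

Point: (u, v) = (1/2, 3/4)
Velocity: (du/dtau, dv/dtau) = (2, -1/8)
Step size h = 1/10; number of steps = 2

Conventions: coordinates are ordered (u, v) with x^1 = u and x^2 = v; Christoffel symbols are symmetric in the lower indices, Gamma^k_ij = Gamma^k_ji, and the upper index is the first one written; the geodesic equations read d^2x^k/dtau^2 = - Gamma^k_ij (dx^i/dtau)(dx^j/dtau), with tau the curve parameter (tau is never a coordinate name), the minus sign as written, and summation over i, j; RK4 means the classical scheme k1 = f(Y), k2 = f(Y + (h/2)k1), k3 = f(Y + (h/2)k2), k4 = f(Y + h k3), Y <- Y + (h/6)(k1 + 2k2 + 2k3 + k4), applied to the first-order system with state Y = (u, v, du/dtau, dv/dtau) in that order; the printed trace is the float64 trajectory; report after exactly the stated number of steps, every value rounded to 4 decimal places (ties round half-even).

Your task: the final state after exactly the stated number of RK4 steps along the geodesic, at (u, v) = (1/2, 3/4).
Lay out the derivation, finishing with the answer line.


f(Y) = (du/dtau, dv/dtau, -Gamma^u_ij Y'^i Y'^j, -Gamma^v_ij Y'^i Y'^j) with the Gammas evaluated at the stage position; h = 0.100000; intermediate values shown to 6 dp
step 0: u = 0.5000, v = 0.7500, du/dtau = 2.0000, dv/dtau = -0.1250
step 1:
  k1: at (u, v) = (0.500000, 0.750000), (du/dtau, dv/dtau) = (2.000000, -0.125000); Gamma_uuu = 0.000000, Gamma_uuv = 0.000000, Gamma_uvv = 0.000000, Gamma_vuu = 0.000000, Gamma_vuv = 0.000000, Gamma_vvv = 0.000000; k1 = (2.000000, -0.125000, 0.000000, 0.000000)
  k2: at (u, v) = (0.600000, 0.743750), (du/dtau, dv/dtau) = (2.000000, -0.125000); Gamma_uuu = 0.000000, Gamma_uuv = 0.000000, Gamma_uvv = 0.000000, Gamma_vuu = 0.000000, Gamma_vuv = 0.000000, Gamma_vvv = 0.000000; k2 = (2.000000, -0.125000, 0.000000, 0.000000)
  k3: at (u, v) = (0.600000, 0.743750), (du/dtau, dv/dtau) = (2.000000, -0.125000); Gamma_uuu = 0.000000, Gamma_uuv = 0.000000, Gamma_uvv = 0.000000, Gamma_vuu = 0.000000, Gamma_vuv = 0.000000, Gamma_vvv = 0.000000; k3 = (2.000000, -0.125000, 0.000000, 0.000000)
  k4: at (u, v) = (0.700000, 0.737500), (du/dtau, dv/dtau) = (2.000000, -0.125000); Gamma_uuu = 0.000000, Gamma_uuv = 0.000000, Gamma_uvv = 0.000000, Gamma_vuu = 0.000000, Gamma_vuv = 0.000000, Gamma_vvv = 0.000000; k4 = (2.000000, -0.125000, 0.000000, 0.000000)
  Y <- Y + (h/6)(k1 + 2k2 + 2k3 + k4): u = 0.7000, v = 0.7375, du/dtau = 2.0000, dv/dtau = -0.1250
step 2:
  k1: at (u, v) = (0.700000, 0.737500), (du/dtau, dv/dtau) = (2.000000, -0.125000); Gamma_uuu = 0.000000, Gamma_uuv = 0.000000, Gamma_uvv = 0.000000, Gamma_vuu = 0.000000, Gamma_vuv = 0.000000, Gamma_vvv = 0.000000; k1 = (2.000000, -0.125000, 0.000000, 0.000000)
  k2: at (u, v) = (0.800000, 0.731250), (du/dtau, dv/dtau) = (2.000000, -0.125000); Gamma_uuu = 0.000000, Gamma_uuv = 0.000000, Gamma_uvv = 0.000000, Gamma_vuu = 0.000000, Gamma_vuv = 0.000000, Gamma_vvv = 0.000000; k2 = (2.000000, -0.125000, 0.000000, 0.000000)
  k3: at (u, v) = (0.800000, 0.731250), (du/dtau, dv/dtau) = (2.000000, -0.125000); Gamma_uuu = 0.000000, Gamma_uuv = 0.000000, Gamma_uvv = 0.000000, Gamma_vuu = 0.000000, Gamma_vuv = 0.000000, Gamma_vvv = 0.000000; k3 = (2.000000, -0.125000, 0.000000, 0.000000)
  k4: at (u, v) = (0.900000, 0.725000), (du/dtau, dv/dtau) = (2.000000, -0.125000); Gamma_uuu = 0.000000, Gamma_uuv = 0.000000, Gamma_uvv = 0.000000, Gamma_vuu = 0.000000, Gamma_vuv = 0.000000, Gamma_vvv = 0.000000; k4 = (2.000000, -0.125000, 0.000000, 0.000000)
  Y <- Y + (h/6)(k1 + 2k2 + 2k3 + k4): u = 0.9000, v = 0.7250, du/dtau = 2.0000, dv/dtau = -0.1250

Answer: u = 0.9000, v = 0.7250, du/dtau = 2.0000, dv/dtau = -0.1250
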